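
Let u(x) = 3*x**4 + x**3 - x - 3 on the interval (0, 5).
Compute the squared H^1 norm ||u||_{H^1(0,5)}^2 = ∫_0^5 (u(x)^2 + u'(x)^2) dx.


||u||_{H^1}^2 = 338068625/84

The H^1 norm (squared) on an interval (0, L) is
  ||u||_{H^1}^2 = ∫_0^L u(x)^2 dx + ∫_0^L u'(x)^2 dx.
Compute u'(x) = 12*x**3 + 3*x**2 - 1.
Then u(x)^2 = 9*x**8 + 6*x**7 + x**6 - 6*x**5 - 20*x**4 - 6*x**3 + x**2 + 6*x + 9 and u'(x)^2 = 144*x**6 + 72*x**5 + 9*x**4 - 24*x**3 - 6*x**2 + 1.
Integrate each monomial from 0 to 5 using ∫_0^5 c·x^n dx = c·5^(n+1)/(n+1):
  ∫_0^5 u(x)^2 dx = ∫_0^5 (9*x^8 + 6*x^7 + x^6 - 6*x^5 - 20*x^4 - 6*x^3 + x^2 + 6*x + 9) dx. Term by term:
    ∫_0^5 9*x^8 dx = 1953125;  ∫_0^5 6*x^7 dx = 1171875/4;  ∫_0^5 x^6 dx = 78125/7;
    ∫_0^5 -6*x^5 dx = -15625;  ∫_0^5 -20*x^4 dx = -12500;  ∫_0^5 -6*x^3 dx = -1875/2;
    ∫_0^5 x^2 dx = 125/3;  ∫_0^5 6*x dx = 75;  ∫_0^5 9 dx = 45.
  Sum: 1953125 + 1171875/4 + 78125/7 − 15625 − 12500 − 1875/2 + 125/3 + 75 + 45 = 187181705/84.
  ∫_0^5 u'(x)^2 dx = ∫_0^5 (144*x^6 + 72*x^5 + 9*x^4 - 24*x^3 - 6*x^2 + 1) dx. Term by term:
    ∫_0^5 144*x^6 dx = 11250000/7;  ∫_0^5 72*x^5 dx = 187500;  ∫_0^5 9*x^4 dx = 5625;
    ∫_0^5 -24*x^3 dx = -3750;  ∫_0^5 -6*x^2 dx = -250;  ∫_0^5 1 dx = 5.
  Sum: 11250000/7 + 187500 + 5625 − 3750 − 250 + 5 = 12573910/7.
Adding: ||u||_{H^1}^2 = 187181705/84 + 12573910/7 = 338068625/84.


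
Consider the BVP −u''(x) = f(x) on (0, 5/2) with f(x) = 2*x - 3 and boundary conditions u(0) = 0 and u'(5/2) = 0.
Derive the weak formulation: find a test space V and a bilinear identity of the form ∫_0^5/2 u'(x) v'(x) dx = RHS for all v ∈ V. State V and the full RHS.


V = {v ∈ H^1(0, 5/2) : v(0) = 0} (test functions vanish at x = 0 where u is specified); weak form: ∫_0^5/2 u'v' dx = ∫_0^5/2 (2*x - 3) v dx for all v ∈ V.

Multiply both sides by a test function v and integrate from 0 to 5/2:
  ∫_0^5/2 −u''(x) v(x) dx = ∫_0^5/2 f(x) v(x) dx.
Integrate the LHS by parts once:
  ∫_0^5/2 −u'' v dx = −[u'(x) v(x)]_0^5/2 + ∫_0^5/2 u'(x) v'(x) dx.
Thus ∫_0^5/2 u'(x) v'(x) dx = ∫_0^5/2 f(x) v(x) dx + [u'(x) v(x)]_0^5/2.
Choose V so that boundary terms are either known or forced to vanish.
Mixed BC: u(0) = 0 (Dirichlet) and u'(5/2) = 0 (Neumann). Define V = {v ∈ H^1(0, 5/2) : v(0) = 0}. Then [u' v]_0^5/2 = u'(5/2)·v(5/2) − u'(0)·0 = 0.
Weak formulation: find u (satisfying any essential BC) such that ∫_0^5/2 u'(x) v'(x) dx = ∫_0^5/2 f v dx for all v ∈ V (Dirichlet at 0 absorbed into V; the Neumann datum at x = 5/2 is zero, so no boundary term remains).
Substituting f(x) = 2*x - 3, the right-hand side is ∫_0^5/2 (2*x - 3) v dx.


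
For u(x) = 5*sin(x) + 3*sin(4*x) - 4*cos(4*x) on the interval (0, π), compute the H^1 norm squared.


||u||_{H^1(0,π)}^2 = 272/3 + 475*π/2

u'(x) = 16*sin(4*x) + 5*cos(x) + 12*cos(4*x).
Expand u² and (u')² and integrate term by term on (0, π), using: for integers n ≥ 1, ∫_0^π sin²(nx) dx = ∫_0^π cos²(nx) dx = π/2; for n ≠ n', ∫_0^π sin(nx)sin(n'x) dx = ∫_0^π cos(nx)cos(n'x) dx = 0; and by product-to-sum, ∫_0^π sin(nx)cos(n'x) dx = ½∫_0^π [sin((n+n')x) + sin((n−n')x)] dx, which is 0 when n+n' is even and 2n/(n²−n'²) when n+n' is odd (it need not vanish on (0, π)).
  u² squared terms: (-4)²·∫cos(4x)² dx = 16·π/2 = 8*π;  (3)²·∫sin(4x)² dx = 9·π/2 = 9*π/2;  (5)²·∫sin(x)² dx = 25·π/2 = 25*π/2.
  u² cross terms: 2·(-4)·(3)·∫cos(4x)·sin(4x) dx = -24·(0) = 0;  2·(-4)·(5)·∫cos(4x)·sin(x) dx = -40·(-2/15) = 16/3;  2·(3)·(5)·∫sin(4x)·sin(x) dx = 30·(0) = 0.
  So ∫_0^π u² dx = 8*π + 9*π/2 + 25*π/2 + 0 + 16/3 + 0 = 16/3 + 25*π.
  (u')² squared terms: (5)²·∫cos(x)² dx = 25·π/2 = 25*π/2;  (12)²·∫cos(4x)² dx = 144·π/2 = 72*π;  (16)²·∫sin(4x)² dx = 256·π/2 = 128*π.
  (u')² cross terms: 2·(5)·(12)·∫cos(x)·cos(4x) dx = 120·(0) = 0;  2·(5)·(16)·∫cos(x)·sin(4x) dx = 160·(8/15) = 256/3;  2·(12)·(16)·∫cos(4x)·sin(4x) dx = 384·(0) = 0.
  So ∫_0^π (u')² dx = 25*π/2 + 72*π + 128*π + 0 + 256/3 + 0 = 256/3 + 425*π/2.
||u||_{H^1}^2 = (16/3 + 25*π) + (256/3 + 425*π/2) = 272/3 + 475*π/2.


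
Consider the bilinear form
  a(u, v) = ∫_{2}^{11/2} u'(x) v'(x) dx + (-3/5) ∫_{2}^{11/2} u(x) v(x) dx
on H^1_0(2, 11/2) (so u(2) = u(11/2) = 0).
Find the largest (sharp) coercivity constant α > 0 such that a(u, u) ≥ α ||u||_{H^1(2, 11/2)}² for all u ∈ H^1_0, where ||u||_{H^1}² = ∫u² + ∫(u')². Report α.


α = (-147 + 20*π^2)/(5*(4*π^2 + 49))

Coercivity of a(·,·) on H^1_0(2, 11/2) means a(u, u) ≥ α ||u||_{H^1}² for every u ∈ H^1_0.
The interval has length L = 7/2, and Poincaré/coercivity depend only on L. Here a(u, u) = ∫(u')² + (-3/5)·∫u².
Here c = -3/5 < 0 with |c| < (π/L)² = 4*π^2/49, so coercivity still holds. The condition a(u,u) ≥ α||u||_{H^1}² reads (1−α)∫(u')² ≥ (α−c)∫u². Any admissible α is ≤ 1 (rapidly oscillating u have ∫u²/∫(u')² → 0), and α = 1 would force 0 ≥ (1−c)∫u², impossible since c < 1; so 1−α > 0. By the sharp Poincaré inequality on H^1_0 of an interval of length L, ∫(u')² ≥ (π/L)²∫u² with equality for the first sine mode sin(π(x−x₀)/L) (x₀ the left endpoint), so the inequality holds for all u iff (1−α)(π/L)² ≥ α − c, i.e. α ≤ ((π/L)² + c)/((π/L)² + 1) = (1 + c(L/π)²)/(1 + (L/π)²). (Direct route, valid since c ≤ 0: Poincaré gives c∫u² ≥ c(L/π)²∫(u')², so a(u,u) ≥ (1 + c(L/π)²)∫(u')², while ||u||_{H^1}² ≤ (1 + (L/π)²)∫(u')²; dividing yields the same α.) With (π/L)² = 4*π^2/49 and c = -3/5, the largest admissible constant is α = ((π/L)² + c)/((π/L)² + 1).
Simplifying, α = (-147 + 20*π^2)/(5*(4*π^2 + 49)).


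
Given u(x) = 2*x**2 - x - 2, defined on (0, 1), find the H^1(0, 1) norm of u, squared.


||u||_{H^1}^2 = 29/5

The H^1 norm (squared) on an interval (0, L) is
  ||u||_{H^1}^2 = ∫_0^L u(x)^2 dx + ∫_0^L u'(x)^2 dx.
Compute u'(x) = 4*x - 1.
Then u(x)^2 = 4*x**4 - 4*x**3 - 7*x**2 + 4*x + 4 and u'(x)^2 = 16*x**2 - 8*x + 1.
Integrate each monomial from 0 to 1 using ∫_0^1 c·x^n dx = c·1^(n+1)/(n+1):
  ∫_0^1 u(x)^2 dx = ∫_0^1 (4*x^4 - 4*x^3 - 7*x^2 + 4*x + 4) dx. Term by term:
    ∫_0^1 4*x^4 dx = 4/5;  ∫_0^1 -4*x^3 dx = -1;  ∫_0^1 -7*x^2 dx = -7/3;
    ∫_0^1 4*x dx = 2;  ∫_0^1 4 dx = 4.
  Sum: 4/5 − 1 − 7/3 + 2 + 4 = 52/15.
  ∫_0^1 u'(x)^2 dx = ∫_0^1 (16*x^2 - 8*x + 1) dx. Term by term:
    ∫_0^1 16*x^2 dx = 16/3;  ∫_0^1 -8*x dx = -4;  ∫_0^1 1 dx = 1.
  Sum: 16/3 − 4 + 1 = 7/3.
Adding: ||u||_{H^1}^2 = 52/15 + 7/3 = 29/5.


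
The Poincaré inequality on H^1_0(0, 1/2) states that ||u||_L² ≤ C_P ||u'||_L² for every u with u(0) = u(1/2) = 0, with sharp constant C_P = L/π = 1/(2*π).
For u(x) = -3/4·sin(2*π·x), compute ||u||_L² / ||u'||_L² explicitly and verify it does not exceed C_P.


||u||_L² / ||u'||_L² = 1/(2*π) = C_P.

u(x) = -3/4·sin(2*π·x), so u'(x) = -3*π*cos(2*π*x)/2.
Writing u(x) = A·sin(kπx/L) with A = -3/4 and k = 1, use ∫_0^L sin²(kπx/L) dx = L/2 and ∫_0^L cos²(kπx/L) dx = L/2.
u² = 9/16·sin²(2*π·x) and (u')² = 9*π^2/4·cos²(2*π·x), and each of sin², cos² integrates to L/2 = 1/4 over (0, 1/2).
∫_0^1/2 u² dx = 9/64, so ||u||_L² = 3/8.
∫_0^1/2 (u')² dx = 9*π^2/16, so ||u'||_L² = 3*π/4.
Ratio ||u||_L² / ||u'||_L² = 1/(2*π).
Sharp Poincaré constant on H^1_0(0, 1/2) is C_P = L/π = 1/(2*π), achieved by sin(2*π·x).
This is the k = 1 eigenfunction (up to amplitude), so the ratio equals the sharp Poincaré constant exactly.


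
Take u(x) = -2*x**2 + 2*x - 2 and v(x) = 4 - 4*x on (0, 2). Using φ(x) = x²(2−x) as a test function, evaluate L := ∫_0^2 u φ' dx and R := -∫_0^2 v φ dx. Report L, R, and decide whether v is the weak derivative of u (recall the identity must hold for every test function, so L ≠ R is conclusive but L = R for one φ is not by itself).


LHS = 56/15, RHS = 16/15. No, v is not the weak derivative of u.

u(x) = -2*x**2 + 2*x - 2, classical derivative u'(x) = 2 - 4*x.
φ(x) = x²(2−x), so φ'(x) = x*(4 - 3*x).
Note φ(0) = φ(2) = 0, so the boundary term u·φ vanishes.
LHS = ∫_0^2 u(x) φ'(x) dx = ∫_0^2 (6*x^4 - 14*x^3 + 14*x^2 - 8*x) dx. Term by term:
  ∫_0^2 6*x^4 dx = 192/5;  ∫_0^2 -14*x^3 dx = -56;  ∫_0^2 14*x^2 dx = 112/3;
  ∫_0^2 -8*x dx = -16.
Sum: 192/5 − 56 + 112/3 − 16 = 56/15.
So LHS = 56/15.
∫_0^2 v(x) φ(x) dx = ∫_0^2 (4*x^4 - 12*x^3 + 8*x^2) dx. Term by term:
  ∫_0^2 4*x^4 dx = 128/5;  ∫_0^2 -12*x^3 dx = -48;  ∫_0^2 8*x^2 dx = 64/3.
Sum: 128/5 − 48 + 64/3 = -16/15.
So RHS = -∫_0^2 v(x) φ(x) dx = 16/15.
LHS − RHS = 8/3 ≠ 0, so the identity fails.
(For a valid weak derivative the identity must hold for EVERY test function, in particular this one. The failure shows v is NOT the weak derivative of u.)
Correct weak derivative would be u'(x) = 2 - 4*x.


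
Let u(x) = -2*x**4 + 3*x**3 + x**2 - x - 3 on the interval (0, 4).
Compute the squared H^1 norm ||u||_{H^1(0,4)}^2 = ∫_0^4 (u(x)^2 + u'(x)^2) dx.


||u||_{H^1}^2 = 31939112/315

The H^1 norm (squared) on an interval (0, L) is
  ||u||_{H^1}^2 = ∫_0^L u(x)^2 dx + ∫_0^L u'(x)^2 dx.
Compute u'(x) = -8*x**3 + 9*x**2 + 2*x - 1.
Then u(x)^2 = 4*x**8 - 12*x**7 + 5*x**6 + 10*x**5 + 7*x**4 - 20*x**3 - 5*x**2 + 6*x + 9 and u'(x)^2 = 64*x**6 - 144*x**5 + 49*x**4 + 52*x**3 - 14*x**2 - 4*x + 1.
Integrate each monomial from 0 to 4 using ∫_0^4 c·x^n dx = c·4^(n+1)/(n+1):
  ∫_0^4 u(x)^2 dx = ∫_0^4 (4*x^8 - 12*x^7 + 5*x^6 + 10*x^5 + 7*x^4 - 20*x^3 - 5*x^2 + 6*x + 9) dx. Term by term:
    ∫_0^4 4*x^8 dx = 1048576/9;  ∫_0^4 -12*x^7 dx = -98304;  ∫_0^4 5*x^6 dx = 81920/7;
    ∫_0^4 10*x^5 dx = 20480/3;  ∫_0^4 7*x^4 dx = 7168/5;  ∫_0^4 -20*x^3 dx = -1280;
    ∫_0^4 -5*x^2 dx = -320/3;  ∫_0^4 6*x dx = 48;  ∫_0^4 9 dx = 36.
  Sum: 1048576/9 − 98304 + 81920/7 + 20480/3 + 7168/5 − 1280 − 320/3 + 48 + 36 = 11612444/315.
  ∫_0^4 u'(x)^2 dx = ∫_0^4 (64*x^6 - 144*x^5 + 49*x^4 + 52*x^3 - 14*x^2 - 4*x + 1) dx. Term by term:
    ∫_0^4 64*x^6 dx = 1048576/7;  ∫_0^4 -144*x^5 dx = -98304;  ∫_0^4 49*x^4 dx = 50176/5;
    ∫_0^4 52*x^3 dx = 3328;  ∫_0^4 -14*x^2 dx = -896/3;  ∫_0^4 -4*x dx = -32;
    ∫_0^4 1 dx = 4.
  Sum: 1048576/7 − 98304 + 50176/5 + 3328 − 896/3 − 32 + 4 = 6775556/105.
Adding: ||u||_{H^1}^2 = 11612444/315 + 6775556/105 = 31939112/315.


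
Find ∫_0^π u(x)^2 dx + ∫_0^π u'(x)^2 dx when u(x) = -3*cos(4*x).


||u||_{H^1(0,π)}^2 = 153*π/2

u'(x) = 12*sin(4*x).
Expand u² and (u')² and integrate term by term on (0, π), using: for integers n ≥ 1, ∫_0^π sin²(nx) dx = ∫_0^π cos²(nx) dx = π/2; for n ≠ n', ∫_0^π sin(nx)sin(n'x) dx = ∫_0^π cos(nx)cos(n'x) dx = 0; and by product-to-sum, ∫_0^π sin(nx)cos(n'x) dx = ½∫_0^π [sin((n+n')x) + sin((n−n')x)] dx, which is 0 when n+n' is even and 2n/(n²−n'²) when n+n' is odd (it need not vanish on (0, π)).
  u² squared terms: (-3)²·∫cos(4x)² dx = 9·π/2 = 9*π/2.
  So ∫_0^π u² dx = 9*π/2.
  (u')² squared terms: (12)²·∫sin(4x)² dx = 144·π/2 = 72*π.
  So ∫_0^π (u')² dx = 72*π.
||u||_{H^1}^2 = (9*π/2) + (72*π) = 153*π/2.


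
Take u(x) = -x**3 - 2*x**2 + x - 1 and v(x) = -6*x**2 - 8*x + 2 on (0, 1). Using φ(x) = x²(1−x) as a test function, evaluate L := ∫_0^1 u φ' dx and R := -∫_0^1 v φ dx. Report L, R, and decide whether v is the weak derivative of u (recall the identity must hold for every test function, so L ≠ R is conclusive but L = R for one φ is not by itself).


LHS = 13/60, RHS = 13/30. No, v is not the weak derivative of u.

u(x) = -x**3 - 2*x**2 + x - 1, classical derivative u'(x) = -3*x**2 - 4*x + 1.
φ(x) = x²(1−x), so φ'(x) = x*(2 - 3*x).
Note φ(0) = φ(1) = 0, so the boundary term u·φ vanishes.
LHS = ∫_0^1 u(x) φ'(x) dx = ∫_0^1 (3*x^5 + 4*x^4 - 7*x^3 + 5*x^2 - 2*x) dx. Term by term:
  ∫_0^1 3*x^5 dx = 1/2;  ∫_0^1 4*x^4 dx = 4/5;  ∫_0^1 -7*x^3 dx = -7/4;
  ∫_0^1 5*x^2 dx = 5/3;  ∫_0^1 -2*x dx = -1.
Sum: 1/2 + 4/5 − 7/4 + 5/3 − 1 = 13/60.
So LHS = 13/60.
∫_0^1 v(x) φ(x) dx = ∫_0^1 (6*x^5 + 2*x^4 - 10*x^3 + 2*x^2) dx. Term by term:
  ∫_0^1 6*x^5 dx = 1;  ∫_0^1 2*x^4 dx = 2/5;  ∫_0^1 -10*x^3 dx = -5/2;
  ∫_0^1 2*x^2 dx = 2/3.
Sum: 1 + 2/5 − 5/2 + 2/3 = -13/30.
So RHS = -∫_0^1 v(x) φ(x) dx = 13/30.
LHS − RHS = -13/60 ≠ 0, so the identity fails.
(For a valid weak derivative the identity must hold for EVERY test function, in particular this one. The failure shows v is NOT the weak derivative of u.)
Correct weak derivative would be u'(x) = -3*x**2 - 4*x + 1.


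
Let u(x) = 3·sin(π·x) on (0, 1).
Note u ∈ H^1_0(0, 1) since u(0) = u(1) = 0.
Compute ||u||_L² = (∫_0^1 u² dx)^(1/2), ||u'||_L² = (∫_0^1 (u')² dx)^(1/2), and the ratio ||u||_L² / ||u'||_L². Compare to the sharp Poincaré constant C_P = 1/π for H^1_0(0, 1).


||u||_L² / ||u'||_L² = 1/π = C_P.

u(x) = 3·sin(π·x), so u'(x) = 3*π*cos(π*x).
Writing u(x) = A·sin(kπx/L) with A = 3 and k = 1, use ∫_0^L sin²(kπx/L) dx = L/2 and ∫_0^L cos²(kπx/L) dx = L/2.
u² = 9·sin²(π·x) and (u')² = 9*π^2·cos²(π·x), and each of sin², cos² integrates to L/2 = 1/2 over (0, 1).
∫_0^1 u² dx = 9/2, so ||u||_L² = 3*sqrt(2)/2.
∫_0^1 (u')² dx = 9*π^2/2, so ||u'||_L² = 3*sqrt(2)*π/2.
Ratio ||u||_L² / ||u'||_L² = 1/π.
Sharp Poincaré constant on H^1_0(0, 1) is C_P = L/π = 1/π, achieved by sin(π·x).
This is the k = 1 eigenfunction (up to amplitude), so the ratio equals the sharp Poincaré constant exactly.


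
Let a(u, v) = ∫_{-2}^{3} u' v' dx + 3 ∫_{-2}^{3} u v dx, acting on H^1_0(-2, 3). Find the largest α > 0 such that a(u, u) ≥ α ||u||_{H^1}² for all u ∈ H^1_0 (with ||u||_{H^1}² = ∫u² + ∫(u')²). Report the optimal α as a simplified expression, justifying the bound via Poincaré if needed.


α = 1

Coercivity of a(·,·) on H^1_0(-2, 3) means a(u, u) ≥ α ||u||_{H^1}² for every u ∈ H^1_0.
The interval has length L = 5, and Poincaré/coercivity depend only on L. Here a(u, u) = ∫(u')² + (3)·∫u².
Here c = 3 ≥ 1, so a(u,u) = ∫(u')² + c∫u² ≥ ∫(u')² + ∫u² = ||u||_{H^1}², i.e. α = 1 works. No larger α is possible: a(u,u) ≥ α||u||_{H^1}² means (1−α)∫(u')² ≥ (α−c)∫u², and for the modes u_n = sin(nπ(x−x₀)/L) (x₀ the left endpoint) one has ∫u_n²/∫(u_n')² = (L/(nπ))² → 0, so a(u_n,u_n)/||u_n||_{H^1}² → 1. Hence the optimal constant is α = 1.
Therefore α = 1.


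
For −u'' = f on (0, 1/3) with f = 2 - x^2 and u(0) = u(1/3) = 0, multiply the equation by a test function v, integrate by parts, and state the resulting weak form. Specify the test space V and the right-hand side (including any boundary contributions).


V = H^1_0(0, 1/3) (so v(0) = v(1/3) = 0); weak form: ∫_0^1/3 u'v' dx = ∫_0^1/3 (2 - x^2) v dx for all v ∈ V.

Multiply both sides by a test function v and integrate from 0 to 1/3:
  ∫_0^1/3 −u''(x) v(x) dx = ∫_0^1/3 f(x) v(x) dx.
Integrate the LHS by parts once:
  ∫_0^1/3 −u'' v dx = −[u'(x) v(x)]_0^1/3 + ∫_0^1/3 u'(x) v'(x) dx.
Thus ∫_0^1/3 u'(x) v'(x) dx = ∫_0^1/3 f(x) v(x) dx + [u'(x) v(x)]_0^1/3.
Choose V so that boundary terms are either known or forced to vanish.
u is Dirichlet: u(0) = u(1/3) = 0. Let V = H^1_0(0, 1/3); then v(0) = v(1/3) = 0, and [u' v]_0^1/3 = 0.
Weak formulation: find u (satisfying any essential BC) such that ∫_0^1/3 u'(x) v'(x) dx = ∫_0^1/3 f v dx for all v ∈ V.
Substituting f(x) = 2 - x^2, the right-hand side is ∫_0^1/3 (2 - x^2) v dx.


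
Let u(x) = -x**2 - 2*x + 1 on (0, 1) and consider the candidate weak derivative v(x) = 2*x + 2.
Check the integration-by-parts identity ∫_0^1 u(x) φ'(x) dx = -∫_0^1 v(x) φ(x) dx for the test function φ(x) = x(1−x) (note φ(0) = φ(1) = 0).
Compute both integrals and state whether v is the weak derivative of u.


LHS = 1/2, RHS = -1/2. No, v is not the weak derivative of u.

u(x) = -x**2 - 2*x + 1, classical derivative u'(x) = -2*x - 2.
φ(x) = x(1−x), so φ'(x) = 1 - 2*x.
Note φ(0) = φ(1) = 0, so the boundary term u·φ vanishes.
LHS = ∫_0^1 u(x) φ'(x) dx = ∫_0^1 (2*x^3 + 3*x^2 - 4*x + 1) dx. Term by term:
  ∫_0^1 2*x^3 dx = 1/2;  ∫_0^1 3*x^2 dx = 1;  ∫_0^1 -4*x dx = -2;
  ∫_0^1 1 dx = 1.
Sum: 1/2 + 1 − 2 + 1 = 1/2.
So LHS = 1/2.
∫_0^1 v(x) φ(x) dx = ∫_0^1 (-2*x^3 + 2*x) dx. Term by term:
  ∫_0^1 -2*x^3 dx = -1/2;  ∫_0^1 2*x dx = 1.
Sum: -1/2 + 1 = 1/2.
So RHS = -∫_0^1 v(x) φ(x) dx = -1/2.
LHS − RHS = 1 ≠ 0, so the identity fails.
(For a valid weak derivative the identity must hold for EVERY test function, in particular this one. The failure shows v is NOT the weak derivative of u.)
Correct weak derivative would be u'(x) = -2*x - 2.


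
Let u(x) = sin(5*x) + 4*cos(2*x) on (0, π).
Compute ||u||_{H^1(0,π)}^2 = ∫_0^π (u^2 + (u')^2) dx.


||u||_{H^1(0,π)}^2 = 400/21 + 53*π

u'(x) = -8*sin(2*x) + 5*cos(5*x).
Expand u² and (u')² and integrate term by term on (0, π), using: for integers n ≥ 1, ∫_0^π sin²(nx) dx = ∫_0^π cos²(nx) dx = π/2; for n ≠ n', ∫_0^π sin(nx)sin(n'x) dx = ∫_0^π cos(nx)cos(n'x) dx = 0; and by product-to-sum, ∫_0^π sin(nx)cos(n'x) dx = ½∫_0^π [sin((n+n')x) + sin((n−n')x)] dx, which is 0 when n+n' is even and 2n/(n²−n'²) when n+n' is odd (it need not vanish on (0, π)).
  u² squared terms: (4)²·∫cos(2x)² dx = 16·π/2 = 8*π;  (1)²·∫sin(5x)² dx = 1·π/2 = π/2.
  u² cross terms: 2·(4)·(1)·∫cos(2x)·sin(5x) dx = 8·(10/21) = 80/21.
  So ∫_0^π u² dx = 8*π + π/2 + 80/21 = 80/21 + 17*π/2.
  (u')² squared terms: (-8)²·∫sin(2x)² dx = 64·π/2 = 32*π;  (5)²·∫cos(5x)² dx = 25·π/2 = 25*π/2.
  (u')² cross terms: 2·(-8)·(5)·∫sin(2x)·cos(5x) dx = -80·(-4/21) = 320/21.
  So ∫_0^π (u')² dx = 32*π + 25*π/2 + 320/21 = 320/21 + 89*π/2.
||u||_{H^1}^2 = (80/21 + 17*π/2) + (320/21 + 89*π/2) = 400/21 + 53*π.


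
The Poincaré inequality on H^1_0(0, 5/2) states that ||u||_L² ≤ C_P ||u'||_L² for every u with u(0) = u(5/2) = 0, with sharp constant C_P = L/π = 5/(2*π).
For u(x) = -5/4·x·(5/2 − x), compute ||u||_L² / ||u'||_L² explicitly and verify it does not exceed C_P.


||u||_L² / ||u'||_L² = sqrt(10)/4 < C_P = 5/(2*π).

u(x) = -5/4·x·(5/2 − x), so u'(x) = 5*x/2 - 25/8.
u(x) = -5/4·x·(5/2 − x) vanishes at x = 0 and x = 5/2, so u ∈ H^1_0(0, 5/2). Differentiate via the product rule and integrate the resulting polynomials term by term.
  ∫_0^5/2 u² dx = ∫_0^5/2 (25*x^4/16 - 125*x^3/16 + 625*x^2/64) dx. Term by term:
    ∫_0^5/2 25*x^4/16 dx = 15625/512;  ∫_0^5/2 -125*x^3/16 dx = -78125/1024;  ∫_0^5/2 625*x^2/64 dx = 78125/1536.
  Sum: 15625/512 − 78125/1024 + 78125/1536 = 15625/3072.
  ∫_0^5/2 (u')² dx = ∫_0^5/2 (25*x^2/4 - 125*x/8 + 625/64) dx. Term by term:
    ∫_0^5/2 25*x^2/4 dx = 3125/96;  ∫_0^5/2 -125*x/8 dx = -3125/64;  ∫_0^5/2 625/64 dx = 3125/128.
  Sum: 3125/96 − 3125/64 + 3125/128 = 3125/384.
∫_0^5/2 u² dx = 15625/3072, so ||u||_L² = 125*sqrt(3)/96.
∫_0^5/2 (u')² dx = 3125/384, so ||u'||_L² = 25*sqrt(30)/48.
Ratio ||u||_L² / ||u'||_L² = sqrt(10)/4.
Sharp Poincaré constant on H^1_0(0, 5/2) is C_P = L/π = 5/(2*π), achieved by sin(2*π/5·x).
A polynomial bump cannot attain the sharp Poincaré constant (only the first sine eigenfunction does), so the ratio is strictly less than C_P, consistent with ||u||_L² ≤ C_P ||u'||_L².


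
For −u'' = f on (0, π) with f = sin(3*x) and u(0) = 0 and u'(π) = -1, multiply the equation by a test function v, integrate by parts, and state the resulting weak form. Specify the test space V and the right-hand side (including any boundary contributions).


V = {v ∈ H^1(0, π) : v(0) = 0} (test functions vanish at x = 0 where u is specified); weak form: ∫_0^π u'v' dx = ∫_0^π (sin(3*x)) v dx − v(π) for all v ∈ V.

Multiply both sides by a test function v and integrate from 0 to π:
  ∫_0^π −u''(x) v(x) dx = ∫_0^π f(x) v(x) dx.
Integrate the LHS by parts once:
  ∫_0^π −u'' v dx = −[u'(x) v(x)]_0^π + ∫_0^π u'(x) v'(x) dx.
Thus ∫_0^π u'(x) v'(x) dx = ∫_0^π f(x) v(x) dx + [u'(x) v(x)]_0^π.
Choose V so that boundary terms are either known or forced to vanish.
Mixed BC: u(0) = 0 (Dirichlet) and u'(π) = -1 (Neumann). Define V = {v ∈ H^1(0, π) : v(0) = 0}. Then [u' v]_0^π = u'(π)·v(π) − u'(0)·0 = − v(π).
Weak formulation: find u (satisfying any essential BC) such that ∫_0^π u'(x) v'(x) dx = ∫_0^π f v dx − v(π) for all v ∈ V (Dirichlet at 0 absorbed into V; Neumann datum at x = π contributes the boundary term).
Substituting f(x) = sin(3*x), the right-hand side is ∫_0^π (sin(3*x)) v dx − v(π).


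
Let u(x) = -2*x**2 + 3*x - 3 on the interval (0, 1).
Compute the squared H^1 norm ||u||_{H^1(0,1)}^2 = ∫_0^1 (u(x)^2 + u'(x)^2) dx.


||u||_{H^1}^2 = 107/15

The H^1 norm (squared) on an interval (0, L) is
  ||u||_{H^1}^2 = ∫_0^L u(x)^2 dx + ∫_0^L u'(x)^2 dx.
Compute u'(x) = 3 - 4*x.
Then u(x)^2 = 4*x**4 - 12*x**3 + 21*x**2 - 18*x + 9 and u'(x)^2 = 16*x**2 - 24*x + 9.
Integrate each monomial from 0 to 1 using ∫_0^1 c·x^n dx = c·1^(n+1)/(n+1):
  ∫_0^1 u(x)^2 dx = ∫_0^1 (4*x^4 - 12*x^3 + 21*x^2 - 18*x + 9) dx. Term by term:
    ∫_0^1 4*x^4 dx = 4/5;  ∫_0^1 -12*x^3 dx = -3;  ∫_0^1 21*x^2 dx = 7;
    ∫_0^1 -18*x dx = -9;  ∫_0^1 9 dx = 9.
  Sum: 4/5 − 3 + 7 − 9 + 9 = 24/5.
  ∫_0^1 u'(x)^2 dx = ∫_0^1 (16*x^2 - 24*x + 9) dx. Term by term:
    ∫_0^1 16*x^2 dx = 16/3;  ∫_0^1 -24*x dx = -12;  ∫_0^1 9 dx = 9.
  Sum: 16/3 − 12 + 9 = 7/3.
Adding: ||u||_{H^1}^2 = 24/5 + 7/3 = 107/15.


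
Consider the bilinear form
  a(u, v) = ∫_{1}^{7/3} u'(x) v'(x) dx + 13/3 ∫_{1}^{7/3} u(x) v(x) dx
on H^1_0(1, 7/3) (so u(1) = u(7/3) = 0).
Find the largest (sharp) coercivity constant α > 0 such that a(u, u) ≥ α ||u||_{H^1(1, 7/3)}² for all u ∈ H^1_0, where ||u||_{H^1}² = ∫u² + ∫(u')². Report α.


α = 1

Coercivity of a(·,·) on H^1_0(1, 7/3) means a(u, u) ≥ α ||u||_{H^1}² for every u ∈ H^1_0.
The interval has length L = 4/3, and Poincaré/coercivity depend only on L. Here a(u, u) = ∫(u')² + (13/3)·∫u².
Here c = 13/3 ≥ 1, so a(u,u) = ∫(u')² + c∫u² ≥ ∫(u')² + ∫u² = ||u||_{H^1}², i.e. α = 1 works. No larger α is possible: a(u,u) ≥ α||u||_{H^1}² means (1−α)∫(u')² ≥ (α−c)∫u², and for the modes u_n = sin(nπ(x−x₀)/L) (x₀ the left endpoint) one has ∫u_n²/∫(u_n')² = (L/(nπ))² → 0, so a(u_n,u_n)/||u_n||_{H^1}² → 1. Hence the optimal constant is α = 1.
Therefore α = 1.


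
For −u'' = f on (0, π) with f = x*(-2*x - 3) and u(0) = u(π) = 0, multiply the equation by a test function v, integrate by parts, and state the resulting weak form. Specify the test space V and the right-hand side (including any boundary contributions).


V = H^1_0(0, π) (so v(0) = v(π) = 0); weak form: ∫_0^π u'v' dx = ∫_0^π (x*(-2*x - 3)) v dx for all v ∈ V.

Multiply both sides by a test function v and integrate from 0 to π:
  ∫_0^π −u''(x) v(x) dx = ∫_0^π f(x) v(x) dx.
Integrate the LHS by parts once:
  ∫_0^π −u'' v dx = −[u'(x) v(x)]_0^π + ∫_0^π u'(x) v'(x) dx.
Thus ∫_0^π u'(x) v'(x) dx = ∫_0^π f(x) v(x) dx + [u'(x) v(x)]_0^π.
Choose V so that boundary terms are either known or forced to vanish.
u is Dirichlet: u(0) = u(π) = 0. Let V = H^1_0(0, π); then v(0) = v(π) = 0, and [u' v]_0^π = 0.
Weak formulation: find u (satisfying any essential BC) such that ∫_0^π u'(x) v'(x) dx = ∫_0^π f v dx for all v ∈ V.
Substituting f(x) = x*(-2*x - 3), the right-hand side is ∫_0^π (x*(-2*x - 3)) v dx.


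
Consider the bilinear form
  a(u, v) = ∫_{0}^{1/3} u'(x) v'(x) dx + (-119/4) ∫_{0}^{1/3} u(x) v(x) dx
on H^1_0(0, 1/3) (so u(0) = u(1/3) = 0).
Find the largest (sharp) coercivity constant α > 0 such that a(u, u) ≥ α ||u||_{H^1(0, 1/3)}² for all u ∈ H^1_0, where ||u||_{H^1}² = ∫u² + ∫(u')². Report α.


α = (-119 + 36*π^2)/(4*(1 + 9*π^2))

Coercivity of a(·,·) on H^1_0(0, 1/3) means a(u, u) ≥ α ||u||_{H^1}² for every u ∈ H^1_0.
The interval has length L = 1/3, and Poincaré/coercivity depend only on L. Here a(u, u) = ∫(u')² + (-119/4)·∫u².
Here c = -119/4 < 0 with |c| < (π/L)² = 9*π^2, so coercivity still holds. The condition a(u,u) ≥ α||u||_{H^1}² reads (1−α)∫(u')² ≥ (α−c)∫u². Any admissible α is ≤ 1 (rapidly oscillating u have ∫u²/∫(u')² → 0), and α = 1 would force 0 ≥ (1−c)∫u², impossible since c < 1; so 1−α > 0. By the sharp Poincaré inequality on H^1_0 of an interval of length L, ∫(u')² ≥ (π/L)²∫u² with equality for the first sine mode sin(π(x−x₀)/L) (x₀ the left endpoint), so the inequality holds for all u iff (1−α)(π/L)² ≥ α − c, i.e. α ≤ ((π/L)² + c)/((π/L)² + 1) = (1 + c(L/π)²)/(1 + (L/π)²). (Direct route, valid since c ≤ 0: Poincaré gives c∫u² ≥ c(L/π)²∫(u')², so a(u,u) ≥ (1 + c(L/π)²)∫(u')², while ||u||_{H^1}² ≤ (1 + (L/π)²)∫(u')²; dividing yields the same α.) With (π/L)² = 9*π^2 and c = -119/4, the largest admissible constant is α = ((π/L)² + c)/((π/L)² + 1).
Simplifying, α = (-119 + 36*π^2)/(4*(1 + 9*π^2)).


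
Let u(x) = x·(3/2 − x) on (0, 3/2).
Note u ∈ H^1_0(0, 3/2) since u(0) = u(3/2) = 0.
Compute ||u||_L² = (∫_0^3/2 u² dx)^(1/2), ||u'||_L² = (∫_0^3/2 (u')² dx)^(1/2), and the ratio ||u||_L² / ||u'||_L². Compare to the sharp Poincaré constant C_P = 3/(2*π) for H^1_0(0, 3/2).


||u||_L² / ||u'||_L² = 3*sqrt(10)/20 < C_P = 3/(2*π).

u(x) = x·(3/2 − x), so u'(x) = 3/2 - 2*x.
u(x) = x·(3/2 − x) vanishes at x = 0 and x = 3/2, so u ∈ H^1_0(0, 3/2). Differentiate via the product rule and integrate the resulting polynomials term by term.
  ∫_0^3/2 u² dx = ∫_0^3/2 (x^4 - 3*x^3 + 9*x^2/4) dx. Term by term:
    ∫_0^3/2 x^4 dx = 243/160;  ∫_0^3/2 -3*x^3 dx = -243/64;  ∫_0^3/2 9*x^2/4 dx = 81/32.
  Sum: 243/160 − 243/64 + 81/32 = 81/320.
  ∫_0^3/2 (u')² dx = ∫_0^3/2 (4*x^2 - 6*x + 9/4) dx. Term by term:
    ∫_0^3/2 4*x^2 dx = 9/2;  ∫_0^3/2 -6*x dx = -27/4;  ∫_0^3/2 9/4 dx = 27/8.
  Sum: 9/2 − 27/4 + 27/8 = 9/8.
∫_0^3/2 u² dx = 81/320, so ||u||_L² = 9*sqrt(5)/40.
∫_0^3/2 (u')² dx = 9/8, so ||u'||_L² = 3*sqrt(2)/4.
Ratio ||u||_L² / ||u'||_L² = 3*sqrt(10)/20.
Sharp Poincaré constant on H^1_0(0, 3/2) is C_P = L/π = 3/(2*π), achieved by sin(2*π/3·x).
A polynomial bump cannot attain the sharp Poincaré constant (only the first sine eigenfunction does), so the ratio is strictly less than C_P, consistent with ||u||_L² ≤ C_P ||u'||_L².


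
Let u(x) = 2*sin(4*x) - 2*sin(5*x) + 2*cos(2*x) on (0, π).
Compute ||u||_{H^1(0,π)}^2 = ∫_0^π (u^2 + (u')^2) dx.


||u||_{H^1(0,π)}^2 = -400/21 + 96*π

u'(x) = -4*sin(2*x) + 8*cos(4*x) - 10*cos(5*x).
Expand u² and (u')² and integrate term by term on (0, π), using: for integers n ≥ 1, ∫_0^π sin²(nx) dx = ∫_0^π cos²(nx) dx = π/2; for n ≠ n', ∫_0^π sin(nx)sin(n'x) dx = ∫_0^π cos(nx)cos(n'x) dx = 0; and by product-to-sum, ∫_0^π sin(nx)cos(n'x) dx = ½∫_0^π [sin((n+n')x) + sin((n−n')x)] dx, which is 0 when n+n' is even and 2n/(n²−n'²) when n+n' is odd (it need not vanish on (0, π)).
  u² squared terms: (-2)²·∫sin(5x)² dx = 4·π/2 = 2*π;  (2)²·∫cos(2x)² dx = 4·π/2 = 2*π;  (2)²·∫sin(4x)² dx = 4·π/2 = 2*π.
  u² cross terms: 2·(-2)·(2)·∫sin(5x)·cos(2x) dx = -8·(10/21) = -80/21;  2·(-2)·(2)·∫sin(5x)·sin(4x) dx = -8·(0) = 0;  2·(2)·(2)·∫cos(2x)·sin(4x) dx = 8·(0) = 0.
  So ∫_0^π u² dx = 2*π + 2*π + 2*π − 80/21 + 0 + 0 = -80/21 + 6*π.
  (u')² squared terms: (-10)²·∫cos(5x)² dx = 100·π/2 = 50*π;  (-4)²·∫sin(2x)² dx = 16·π/2 = 8*π;  (8)²·∫cos(4x)² dx = 64·π/2 = 32*π.
  (u')² cross terms: 2·(-10)·(-4)·∫cos(5x)·sin(2x) dx = 80·(-4/21) = -320/21;  2·(-10)·(8)·∫cos(5x)·cos(4x) dx = -160·(0) = 0;  2·(-4)·(8)·∫sin(2x)·cos(4x) dx = -64·(0) = 0.
  So ∫_0^π (u')² dx = 50*π + 8*π + 32*π − 320/21 + 0 + 0 = -320/21 + 90*π.
||u||_{H^1}^2 = (-80/21 + 6*π) + (-320/21 + 90*π) = -400/21 + 96*π.


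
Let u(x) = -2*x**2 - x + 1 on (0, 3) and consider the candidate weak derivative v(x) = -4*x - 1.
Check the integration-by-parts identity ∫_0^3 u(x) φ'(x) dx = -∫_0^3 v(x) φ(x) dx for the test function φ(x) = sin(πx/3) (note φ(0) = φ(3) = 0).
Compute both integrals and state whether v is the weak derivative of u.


LHS = 42/π, RHS = 42/π. Yes, v = u' weakly.

u(x) = -2*x**2 - x + 1, classical derivative u'(x) = -4*x - 1.
φ(x) = sin(πx/3), so φ'(x) = π*cos(π*x/3)/3.
Note φ(0) = φ(3) = 0, so the boundary term u·φ vanishes.
LHS = ∫_0^3 u(x) φ'(x) dx = ∫_0^3 (-2*π*x^2*cos(π*x/3)/3 - π*x*cos(π*x/3)/3 + π*cos(π*x/3)/3) dx. Term by term:
  ∫_0^3 π*cos(π*x/3)/3 dx = 0;  ∫_0^3 -2*π*x^2*cos(π*x/3)/3 dx = 36/π;  ∫_0^3 -π*x*cos(π*x/3)/3 dx = 6/π.
Sum: 0 + 36/π + 6/π = 42/π.
So LHS = 42/π.
∫_0^3 v(x) φ(x) dx = ∫_0^3 (-4*x*sin(π*x/3) - sin(π*x/3)) dx. Term by term:
  ∫_0^3 -sin(π*x/3) dx = -6/π;  ∫_0^3 -4*x*sin(π*x/3) dx = -36/π.
Sum: -6/π − 36/π = -42/π.
So RHS = -∫_0^3 v(x) φ(x) dx = 42/π.
LHS = RHS, so the identity holds for this test φ.
Moreover u is smooth here and v(x) = u'(x) = -4*x - 1 pointwise, so the identity holds for every test function. Hence v is the weak derivative of u.


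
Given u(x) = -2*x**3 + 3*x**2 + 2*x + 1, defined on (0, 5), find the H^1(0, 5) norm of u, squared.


||u||_{H^1}^2 = 584000/21

The H^1 norm (squared) on an interval (0, L) is
  ||u||_{H^1}^2 = ∫_0^L u(x)^2 dx + ∫_0^L u'(x)^2 dx.
Compute u'(x) = -6*x**2 + 6*x + 2.
Then u(x)^2 = 4*x**6 - 12*x**5 + x**4 + 8*x**3 + 10*x**2 + 4*x + 1 and u'(x)^2 = 36*x**4 - 72*x**3 + 12*x**2 + 24*x + 4.
Integrate each monomial from 0 to 5 using ∫_0^5 c·x^n dx = c·5^(n+1)/(n+1):
  ∫_0^5 u(x)^2 dx = ∫_0^5 (4*x^6 - 12*x^5 + x^4 + 8*x^3 + 10*x^2 + 4*x + 1) dx. Term by term:
    ∫_0^5 4*x^6 dx = 312500/7;  ∫_0^5 -12*x^5 dx = -31250;  ∫_0^5 x^4 dx = 625;
    ∫_0^5 8*x^3 dx = 1250;  ∫_0^5 10*x^2 dx = 1250/3;  ∫_0^5 4*x dx = 50;
    ∫_0^5 1 dx = 5.
  Sum: 312500/7 − 31250 + 625 + 1250 + 1250/3 + 50 + 5 = 330530/21.
  ∫_0^5 u'(x)^2 dx = ∫_0^5 (36*x^4 - 72*x^3 + 12*x^2 + 24*x + 4) dx. Term by term:
    ∫_0^5 36*x^4 dx = 22500;  ∫_0^5 -72*x^3 dx = -11250;  ∫_0^5 12*x^2 dx = 500;
    ∫_0^5 24*x dx = 300;  ∫_0^5 4 dx = 20.
  Sum: 22500 − 11250 + 500 + 300 + 20 = 12070.
Adding: ||u||_{H^1}^2 = 330530/21 + 12070 = 584000/21.


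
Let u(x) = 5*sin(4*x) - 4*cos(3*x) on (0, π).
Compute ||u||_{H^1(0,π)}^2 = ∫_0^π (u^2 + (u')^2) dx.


||u||_{H^1(0,π)}^2 = -3200/7 + 585*π/2

u'(x) = 12*sin(3*x) + 20*cos(4*x).
Expand u² and (u')² and integrate term by term on (0, π), using: for integers n ≥ 1, ∫_0^π sin²(nx) dx = ∫_0^π cos²(nx) dx = π/2; for n ≠ n', ∫_0^π sin(nx)sin(n'x) dx = ∫_0^π cos(nx)cos(n'x) dx = 0; and by product-to-sum, ∫_0^π sin(nx)cos(n'x) dx = ½∫_0^π [sin((n+n')x) + sin((n−n')x)] dx, which is 0 when n+n' is even and 2n/(n²−n'²) when n+n' is odd (it need not vanish on (0, π)).
  u² squared terms: (-4)²·∫cos(3x)² dx = 16·π/2 = 8*π;  (5)²·∫sin(4x)² dx = 25·π/2 = 25*π/2.
  u² cross terms: 2·(-4)·(5)·∫cos(3x)·sin(4x) dx = -40·(8/7) = -320/7.
  So ∫_0^π u² dx = 8*π + 25*π/2 − 320/7 = -320/7 + 41*π/2.
  (u')² squared terms: (12)²·∫sin(3x)² dx = 144·π/2 = 72*π;  (20)²·∫cos(4x)² dx = 400·π/2 = 200*π.
  (u')² cross terms: 2·(12)·(20)·∫sin(3x)·cos(4x) dx = 480·(-6/7) = -2880/7.
  So ∫_0^π (u')² dx = 72*π + 200*π − 2880/7 = -2880/7 + 272*π.
||u||_{H^1}^2 = (-320/7 + 41*π/2) + (-2880/7 + 272*π) = -3200/7 + 585*π/2.


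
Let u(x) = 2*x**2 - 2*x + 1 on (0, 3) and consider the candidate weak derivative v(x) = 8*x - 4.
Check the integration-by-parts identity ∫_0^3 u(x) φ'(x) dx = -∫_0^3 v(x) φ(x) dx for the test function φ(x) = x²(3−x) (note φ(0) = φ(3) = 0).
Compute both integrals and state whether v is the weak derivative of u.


LHS = -351/10, RHS = -351/5. No, v is not the weak derivative of u.

u(x) = 2*x**2 - 2*x + 1, classical derivative u'(x) = 4*x - 2.
φ(x) = x²(3−x), so φ'(x) = 3*x*(2 - x).
Note φ(0) = φ(3) = 0, so the boundary term u·φ vanishes.
LHS = ∫_0^3 u(x) φ'(x) dx = ∫_0^3 (-6*x^4 + 18*x^3 - 15*x^2 + 6*x) dx. Term by term:
  ∫_0^3 -6*x^4 dx = -1458/5;  ∫_0^3 18*x^3 dx = 729/2;  ∫_0^3 -15*x^2 dx = -135;
  ∫_0^3 6*x dx = 27.
Sum: -1458/5 + 729/2 − 135 + 27 = -351/10.
So LHS = -351/10.
∫_0^3 v(x) φ(x) dx = ∫_0^3 (-8*x^4 + 28*x^3 - 12*x^2) dx. Term by term:
  ∫_0^3 -8*x^4 dx = -1944/5;  ∫_0^3 28*x^3 dx = 567;  ∫_0^3 -12*x^2 dx = -108.
Sum: -1944/5 + 567 − 108 = 351/5.
So RHS = -∫_0^3 v(x) φ(x) dx = -351/5.
LHS − RHS = 351/10 ≠ 0, so the identity fails.
(For a valid weak derivative the identity must hold for EVERY test function, in particular this one. The failure shows v is NOT the weak derivative of u.)
Correct weak derivative would be u'(x) = 4*x - 2.


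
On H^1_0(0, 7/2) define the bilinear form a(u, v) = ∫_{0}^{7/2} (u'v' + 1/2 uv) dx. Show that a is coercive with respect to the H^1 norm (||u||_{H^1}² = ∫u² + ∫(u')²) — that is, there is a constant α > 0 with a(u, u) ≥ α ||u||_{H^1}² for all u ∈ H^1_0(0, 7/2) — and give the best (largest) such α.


α = (49 + 8*π^2)/(2*(4*π^2 + 49))

Coercivity of a(·,·) on H^1_0(0, 7/2) means a(u, u) ≥ α ||u||_{H^1}² for every u ∈ H^1_0.
The interval has length L = 7/2, and Poincaré/coercivity depend only on L. Here a(u, u) = ∫(u')² + (1/2)·∫u².
Here 0 < c = 1/2 < 1. The condition a(u,u) ≥ α||u||_{H^1}² reads (1−α)∫(u')² ≥ (α−c)∫u². Any admissible α is ≤ 1 (rapidly oscillating u have ∫u²/∫(u')² → 0), and α = 1 would force 0 ≥ (1−c)∫u², impossible since c < 1; so 1−α > 0. By the sharp Poincaré inequality on H^1_0 of an interval of length L, ∫(u')² ≥ (π/L)²∫u² with equality for the first sine mode sin(π(x−x₀)/L) (x₀ the left endpoint), so the inequality holds for all u iff (1−α)(π/L)² ≥ α − c, i.e. α ≤ ((π/L)² + c)/((π/L)² + 1) = (1 + c(L/π)²)/(1 + (L/π)²). With (π/L)² = 4*π^2/49 and c = 1/2, the largest admissible constant is α = ((π/L)² + c)/((π/L)² + 1).
Simplifying, α = (49 + 8*π^2)/(2*(4*π^2 + 49)).


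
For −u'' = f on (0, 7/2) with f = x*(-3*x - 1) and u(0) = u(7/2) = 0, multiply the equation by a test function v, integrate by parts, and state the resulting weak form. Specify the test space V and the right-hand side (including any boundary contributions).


V = H^1_0(0, 7/2) (so v(0) = v(7/2) = 0); weak form: ∫_0^7/2 u'v' dx = ∫_0^7/2 (x*(-3*x - 1)) v dx for all v ∈ V.

Multiply both sides by a test function v and integrate from 0 to 7/2:
  ∫_0^7/2 −u''(x) v(x) dx = ∫_0^7/2 f(x) v(x) dx.
Integrate the LHS by parts once:
  ∫_0^7/2 −u'' v dx = −[u'(x) v(x)]_0^7/2 + ∫_0^7/2 u'(x) v'(x) dx.
Thus ∫_0^7/2 u'(x) v'(x) dx = ∫_0^7/2 f(x) v(x) dx + [u'(x) v(x)]_0^7/2.
Choose V so that boundary terms are either known or forced to vanish.
u is Dirichlet: u(0) = u(7/2) = 0. Let V = H^1_0(0, 7/2); then v(0) = v(7/2) = 0, and [u' v]_0^7/2 = 0.
Weak formulation: find u (satisfying any essential BC) such that ∫_0^7/2 u'(x) v'(x) dx = ∫_0^7/2 f v dx for all v ∈ V.
Substituting f(x) = x*(-3*x - 1), the right-hand side is ∫_0^7/2 (x*(-3*x - 1)) v dx.


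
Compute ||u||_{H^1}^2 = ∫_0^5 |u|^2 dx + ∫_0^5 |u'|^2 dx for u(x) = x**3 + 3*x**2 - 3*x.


||u||_{H^1}^2 = 529455/14

The H^1 norm (squared) on an interval (0, L) is
  ||u||_{H^1}^2 = ∫_0^L u(x)^2 dx + ∫_0^L u'(x)^2 dx.
Compute u'(x) = 3*x**2 + 6*x - 3.
Then u(x)^2 = x**6 + 6*x**5 + 3*x**4 - 18*x**3 + 9*x**2 and u'(x)^2 = 9*x**4 + 36*x**3 + 18*x**2 - 36*x + 9.
Integrate each monomial from 0 to 5 using ∫_0^5 c·x^n dx = c·5^(n+1)/(n+1):
  ∫_0^5 u(x)^2 dx = ∫_0^5 (x^6 + 6*x^5 + 3*x^4 - 18*x^3 + 9*x^2) dx. Term by term:
    ∫_0^5 x^6 dx = 78125/7;  ∫_0^5 6*x^5 dx = 15625;  ∫_0^5 3*x^4 dx = 1875;
    ∫_0^5 -18*x^3 dx = -5625/2;  ∫_0^5 9*x^2 dx = 375.
  Sum: 78125/7 + 15625 + 1875 − 5625/2 + 375 = 367125/14.
  ∫_0^5 u'(x)^2 dx = ∫_0^5 (9*x^4 + 36*x^3 + 18*x^2 - 36*x + 9) dx. Term by term:
    ∫_0^5 9*x^4 dx = 5625;  ∫_0^5 36*x^3 dx = 5625;  ∫_0^5 18*x^2 dx = 750;
    ∫_0^5 -36*x dx = -450;  ∫_0^5 9 dx = 45.
  Sum: 5625 + 5625 + 750 − 450 + 45 = 11595.
Adding: ||u||_{H^1}^2 = 367125/14 + 11595 = 529455/14.


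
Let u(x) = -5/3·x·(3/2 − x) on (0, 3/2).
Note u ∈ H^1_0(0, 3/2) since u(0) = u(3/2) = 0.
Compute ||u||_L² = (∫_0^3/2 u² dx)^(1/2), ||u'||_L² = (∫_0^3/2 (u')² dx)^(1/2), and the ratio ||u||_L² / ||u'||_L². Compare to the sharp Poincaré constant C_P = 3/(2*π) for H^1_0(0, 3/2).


||u||_L² / ||u'||_L² = 3*sqrt(10)/20 < C_P = 3/(2*π).

u(x) = -5/3·x·(3/2 − x), so u'(x) = 10*x/3 - 5/2.
u(x) = -5/3·x·(3/2 − x) vanishes at x = 0 and x = 3/2, so u ∈ H^1_0(0, 3/2). Differentiate via the product rule and integrate the resulting polynomials term by term.
  ∫_0^3/2 u² dx = ∫_0^3/2 (25*x^4/9 - 25*x^3/3 + 25*x^2/4) dx. Term by term:
    ∫_0^3/2 25*x^4/9 dx = 135/32;  ∫_0^3/2 -25*x^3/3 dx = -675/64;  ∫_0^3/2 25*x^2/4 dx = 225/32.
  Sum: 135/32 − 675/64 + 225/32 = 45/64.
  ∫_0^3/2 (u')² dx = ∫_0^3/2 (100*x^2/9 - 50*x/3 + 25/4) dx. Term by term:
    ∫_0^3/2 100*x^2/9 dx = 25/2;  ∫_0^3/2 -50*x/3 dx = -75/4;  ∫_0^3/2 25/4 dx = 75/8.
  Sum: 25/2 − 75/4 + 75/8 = 25/8.
∫_0^3/2 u² dx = 45/64, so ||u||_L² = 3*sqrt(5)/8.
∫_0^3/2 (u')² dx = 25/8, so ||u'||_L² = 5*sqrt(2)/4.
Ratio ||u||_L² / ||u'||_L² = 3*sqrt(10)/20.
Sharp Poincaré constant on H^1_0(0, 3/2) is C_P = L/π = 3/(2*π), achieved by sin(2*π/3·x).
A polynomial bump cannot attain the sharp Poincaré constant (only the first sine eigenfunction does), so the ratio is strictly less than C_P, consistent with ||u||_L² ≤ C_P ||u'||_L².


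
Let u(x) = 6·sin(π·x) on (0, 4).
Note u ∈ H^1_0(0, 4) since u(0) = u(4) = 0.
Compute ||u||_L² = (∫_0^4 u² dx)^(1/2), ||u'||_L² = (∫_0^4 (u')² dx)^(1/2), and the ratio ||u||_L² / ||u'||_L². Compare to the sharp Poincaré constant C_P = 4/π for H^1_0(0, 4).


||u||_L² / ||u'||_L² = 1/π < C_P = 4/π.

u(x) = 6·sin(π·x), so u'(x) = 6*π*cos(π*x).
Writing u(x) = A·sin(kπx/L) with A = 6 and k = 4, use ∫_0^L sin²(kπx/L) dx = L/2 and ∫_0^L cos²(kπx/L) dx = L/2.
u² = 36·sin²(π·x) and (u')² = 36*π^2·cos²(π·x), and each of sin², cos² integrates to L/2 = 2 over (0, 4).
∫_0^4 u² dx = 72, so ||u||_L² = 6*sqrt(2).
∫_0^4 (u')² dx = 72*π^2, so ||u'||_L² = 6*sqrt(2)*π.
Ratio ||u||_L² / ||u'||_L² = 1/π.
Sharp Poincaré constant on H^1_0(0, 4) is C_P = L/π = 4/π, achieved by sin(π/4·x).
This is the k = 4 harmonic; the ratio L/(kπ) is strictly less than C_P = L/π, consistent with the sharp inequality ||u||_L² ≤ C_P ||u'||_L².


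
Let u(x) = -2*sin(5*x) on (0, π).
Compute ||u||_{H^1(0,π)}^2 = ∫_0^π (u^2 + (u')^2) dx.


||u||_{H^1(0,π)}^2 = 52*π

u'(x) = -10*cos(5*x).
Expand u² and (u')² and integrate term by term on (0, π), using: for integers n ≥ 1, ∫_0^π sin²(nx) dx = ∫_0^π cos²(nx) dx = π/2; for n ≠ n', ∫_0^π sin(nx)sin(n'x) dx = ∫_0^π cos(nx)cos(n'x) dx = 0; and by product-to-sum, ∫_0^π sin(nx)cos(n'x) dx = ½∫_0^π [sin((n+n')x) + sin((n−n')x)] dx, which is 0 when n+n' is even and 2n/(n²−n'²) when n+n' is odd (it need not vanish on (0, π)).
  u² squared terms: (-2)²·∫sin(5x)² dx = 4·π/2 = 2*π.
  So ∫_0^π u² dx = 2*π.
  (u')² squared terms: (-10)²·∫cos(5x)² dx = 100·π/2 = 50*π.
  So ∫_0^π (u')² dx = 50*π.
||u||_{H^1}^2 = (2*π) + (50*π) = 52*π.


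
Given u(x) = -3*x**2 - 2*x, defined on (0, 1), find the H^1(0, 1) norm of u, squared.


||u||_{H^1}^2 = 512/15

The H^1 norm (squared) on an interval (0, L) is
  ||u||_{H^1}^2 = ∫_0^L u(x)^2 dx + ∫_0^L u'(x)^2 dx.
Compute u'(x) = -6*x - 2.
Then u(x)^2 = 9*x**4 + 12*x**3 + 4*x**2 and u'(x)^2 = 36*x**2 + 24*x + 4.
Integrate each monomial from 0 to 1 using ∫_0^1 c·x^n dx = c·1^(n+1)/(n+1):
  ∫_0^1 u(x)^2 dx = ∫_0^1 (9*x^4 + 12*x^3 + 4*x^2) dx. Term by term:
    ∫_0^1 9*x^4 dx = 9/5;  ∫_0^1 12*x^3 dx = 3;  ∫_0^1 4*x^2 dx = 4/3.
  Sum: 9/5 + 3 + 4/3 = 92/15.
  ∫_0^1 u'(x)^2 dx = ∫_0^1 (36*x^2 + 24*x + 4) dx. Term by term:
    ∫_0^1 36*x^2 dx = 12;  ∫_0^1 24*x dx = 12;  ∫_0^1 4 dx = 4.
  Sum: 12 + 12 + 4 = 28.
Adding: ||u||_{H^1}^2 = 92/15 + 28 = 512/15.
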